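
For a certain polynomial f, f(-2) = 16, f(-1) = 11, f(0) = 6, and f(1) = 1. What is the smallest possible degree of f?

Forward differences of the values at n = -2, -1, 0, 1:
  f  : 16  11  6  1
  Δ  : -5  -5  -5
  Δ^2: 0  0
  Δ^3: 0
The first differences are constant (-5) and nonzero, while all higher differences vanish, so the minimal degree is 1.

1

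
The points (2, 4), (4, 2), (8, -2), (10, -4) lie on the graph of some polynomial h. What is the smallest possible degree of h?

Divided differences on the nodes 2, 4, 8, 10:
  order 0: 4  2  -2  -4
  order 1: -1  -1  -1
  order 2: 0  0
  order 3: 0
The order-1 divided differences are all -1 (nonzero) and every higher order vanishes, so the data lies on a polynomial of degree exactly 1.

1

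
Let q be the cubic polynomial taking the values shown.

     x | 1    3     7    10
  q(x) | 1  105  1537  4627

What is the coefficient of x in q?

Write q(x) = ax^3 + bx^2 + cx + d. Substituting each data point gives a linear system:
  a + b + c + d = 1
  27a + 9b + 3c + d = 105
  343a + 49b + 7c + d = 1537
  1000a + 100b + 10c + d = 4627
Solving the system yields a = 5, b = -4, c = 3, d = -3.
So q(x) = 5x^3 - 4x^2 + 3x - 3.
The coefficient of x is 3.

3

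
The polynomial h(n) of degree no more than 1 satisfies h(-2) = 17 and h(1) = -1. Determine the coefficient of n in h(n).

Write h(n) = an + b. Substituting each data point gives a linear system:
  -2a + b = 17
  a + b = -1
Solving the system yields a = -6, b = 5.
So h(n) = -6n + 5.
The leading coefficient is -6.

-6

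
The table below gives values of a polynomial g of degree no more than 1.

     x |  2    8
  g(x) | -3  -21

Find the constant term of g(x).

3

Write g(x) = ax + b. Substituting each data point gives a linear system:
  2a + b = -3
  8a + b = -21
Solving the system yields a = -3, b = 3.
So g(x) = -3x + 3.
The constant term is 3.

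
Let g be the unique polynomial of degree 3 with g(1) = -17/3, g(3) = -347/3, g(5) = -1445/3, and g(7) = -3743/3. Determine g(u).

Using the Lagrange interpolation formula with nodes 1, 3, 5, 7:
  L_0(u) = (u - 3)(u - 5)(u - 7) / -48
  L_1(u) = (u - 1)(u - 5)(u - 7) / 16
  L_2(u) = (u - 1)(u - 3)(u - 7) / -16
  L_3(u) = (u - 1)(u - 3)(u - 5) / 48
Then g(u) = -17/3·L_0(u) - 347/3·L_1(u) - 1445/3·L_2(u) - 3743/3·L_3(u).
Expanding and collecting terms gives g(u) = -3u^3 - 5u^2 + 4u - 5/3.
Check: g(5) = -1445/3. ✓

g(u) = -3u^3 - 5u^2 + 4u - 5/3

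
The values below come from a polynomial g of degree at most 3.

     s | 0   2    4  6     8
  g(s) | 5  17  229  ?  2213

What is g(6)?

881

The 4 known points determine the degree-3 polynomial uniquely.
Write g(s) = as^3 + bs^2 + cs + d. Substituting each data point gives a linear system:
  d = 5
  8a + 4b + 2c + d = 17
  64a + 16b + 4c + d = 229
  512a + 64b + 8c + d = 2213
Solving the system yields a = 5, b = -5, c = -4, d = 5.
So g(s) = 5s^3 - 5s^2 - 4s + 5.
Then g(6) = 881.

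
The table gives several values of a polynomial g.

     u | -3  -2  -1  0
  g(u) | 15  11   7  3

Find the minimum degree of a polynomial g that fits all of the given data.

1

Forward differences of the values at u = -3, -2, -1, 0:
  g  : 15  11  7  3
  Δ  : -4  -4  -4
  Δ^2: 0  0
  Δ^3: 0
The first differences are constant (-4) and nonzero, while all higher differences vanish, so the minimal degree is 1.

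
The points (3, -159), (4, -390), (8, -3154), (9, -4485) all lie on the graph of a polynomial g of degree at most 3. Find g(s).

g(s) = -6s^3 - 2s^2 + 5s + 6

Write g(s) = as^3 + bs^2 + cs + d. Substituting each data point gives a linear system:
  27a + 9b + 3c + d = -159
  64a + 16b + 4c + d = -390
  512a + 64b + 8c + d = -3154
  729a + 81b + 9c + d = -4485
Solving the system yields a = -6, b = -2, c = 5, d = 6.
So g(s) = -6s^3 - 2s^2 + 5s + 6.
Check: g(8) = -3154. ✓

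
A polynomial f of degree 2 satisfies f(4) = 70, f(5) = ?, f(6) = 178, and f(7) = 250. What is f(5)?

On equispaced nodes a degree-2 polynomial has vanishing third forward difference, so
  - f(4) + 3·f(5) - 3·f(6) + f(7) = 0.
Substituting the known values and solving for f(5):
  3·f(5) = 354
  f(5) = 118.

118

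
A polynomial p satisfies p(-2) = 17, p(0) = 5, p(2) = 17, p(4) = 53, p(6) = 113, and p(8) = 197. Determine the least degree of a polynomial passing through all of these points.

2

Forward differences of the values at x = -2, 0, 2, 4, 6, 8:
  p  : 17  5  17  53  113  197
  Δ  : -12  12  36  60  84
  Δ^2: 24  24  24  24
  Δ^3: 0  0  0
  Δ^4: 0  0
  Δ^5: 0
The second differences are constant (24) and nonzero, while all higher differences vanish, so the minimal degree is 2.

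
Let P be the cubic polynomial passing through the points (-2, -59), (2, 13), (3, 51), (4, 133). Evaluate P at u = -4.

-299

Write P(u) = au^3 + bu^2 + cu + d. Substituting each data point gives a linear system:
  -8a + 4b - 2c + d = -59
  8a + 4b + 2c + d = 13
  27a + 9b + 3c + d = 51
  64a + 16b + 4c + d = 133
Solving the system yields a = 3, b = -5, c = 6, d = -3.
So P(u) = 3u³ - 5u² + 6u - 3.
Then P(-4) = -299.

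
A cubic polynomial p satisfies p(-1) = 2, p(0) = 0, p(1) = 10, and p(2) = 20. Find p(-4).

Write p(s) = as^3 + bs^2 + cs + d. Substituting each data point gives a linear system:
  -a + b - c + d = 2
  d = 0
  a + b + c + d = 10
  8a + 4b + 2c + d = 20
Solving the system yields a = -2, b = 6, c = 6, d = 0.
So p(s) = -2s³ + 6s² + 6s.
Then p(-4) = 200.

200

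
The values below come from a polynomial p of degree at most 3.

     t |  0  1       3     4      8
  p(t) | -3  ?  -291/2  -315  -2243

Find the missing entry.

-27/2

The 4 known points determine the degree-3 polynomial uniquely.
Write p(t) = at^3 + bt^2 + ct + d. Substituting each data point gives a linear system:
  d = -3
  27a + 9b + 3c + d = -291/2
  64a + 16b + 4c + d = -315
  512a + 64b + 8c + d = -2243
Solving the system yields a = -4, b = -5/2, c = -4, d = -3.
So p(t) = -4t³ - (5/2)t² - 4t - 3.
Then p(1) = -27/2.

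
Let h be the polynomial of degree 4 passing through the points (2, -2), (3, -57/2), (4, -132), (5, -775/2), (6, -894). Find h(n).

Using the Lagrange interpolation formula with nodes 2, 3, 4, 5, 6:
  L_0(n) = (n - 3)(n - 4)(n - 5)(n - 6) / 24
  L_1(n) = (n - 2)(n - 4)(n - 5)(n - 6) / -6
  L_2(n) = (n - 2)(n - 3)(n - 5)(n - 6) / 4
  L_3(n) = (n - 2)(n - 3)(n - 4)(n - 6) / -6
  L_4(n) = (n - 2)(n - 3)(n - 4)(n - 5) / 24
Then h(n) = -2·L_0(n) - 57/2·L_1(n) - 132·L_2(n) - 775/2·L_3(n) - 894·L_4(n).
Expanding and collecting terms gives h(n) = -n⁴ + (3/2)n³ + 3n² - 5n.
Check: h(4) = -132. ✓

h(n) = -n^4 + (3/2)n^3 + 3n^2 - 5n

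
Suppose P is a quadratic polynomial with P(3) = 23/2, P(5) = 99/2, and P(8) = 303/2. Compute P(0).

-1/2

Using the Lagrange interpolation formula with nodes 3, 5, 8:
  L_0(s) = (s - 5)(s - 8) / 10
  L_1(s) = (s - 3)(s - 8) / -6
  L_2(s) = (s - 3)(s - 5) / 15
Then P(s) = 23/2·L_0(s) + 99/2·L_1(s) + 303/2·L_2(s).
Expanding and collecting terms gives P(s) = 3s² - 5s - 1/2.
Evaluating at s = 0: P(0) = -1/2.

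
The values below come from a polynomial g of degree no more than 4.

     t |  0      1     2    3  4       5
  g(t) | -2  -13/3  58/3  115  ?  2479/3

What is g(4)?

1058/3

On equispaced nodes a degree-4 polynomial has vanishing fifth forward difference, so
  - g(0) + 5·g(1) - 10·g(2) + 10·g(3) - 5·g(4) + g(5) = 0.
Substituting the known values and solving for g(4):
  -5·g(4) = -5290/3
  g(4) = 1058/3.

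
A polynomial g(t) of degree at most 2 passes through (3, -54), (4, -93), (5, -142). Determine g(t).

Using the Lagrange interpolation formula with nodes 3, 4, 5:
  L_0(t) = (t - 4)(t - 5) / 2
  L_1(t) = (t - 3)(t - 5) / -1
  L_2(t) = (t - 3)(t - 4) / 2
Then g(t) = -54·L_0(t) - 93·L_1(t) - 142·L_2(t).
Expanding and collecting terms gives g(t) = -5t² - 4t + 3.
Check: g(4) = -93. ✓

g(t) = -5t^2 - 4t + 3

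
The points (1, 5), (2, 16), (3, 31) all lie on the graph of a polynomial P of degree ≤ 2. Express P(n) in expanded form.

Using the Lagrange interpolation formula with nodes 1, 2, 3:
  L_0(n) = (n - 2)(n - 3) / 2
  L_1(n) = (n - 1)(n - 3) / -1
  L_2(n) = (n - 1)(n - 2) / 2
Then P(n) = 5·L_0(n) + 16·L_1(n) + 31·L_2(n).
Expanding and collecting terms gives P(n) = 2n^2 + 5n - 2.
Check: P(1) = 5. ✓

P(n) = 2n^2 + 5n - 2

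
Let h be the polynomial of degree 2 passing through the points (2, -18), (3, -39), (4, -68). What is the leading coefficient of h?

Write h(x) = ax^2 + bx + c. Substituting each data point gives a linear system:
  4a + 2b + c = -18
  9a + 3b + c = -39
  16a + 4b + c = -68
Solving the system yields a = -4, b = -1, c = 0.
So h(x) = -4x^2 - x.
The leading coefficient is -4.

-4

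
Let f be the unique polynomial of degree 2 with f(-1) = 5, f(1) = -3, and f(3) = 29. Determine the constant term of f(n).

-4

Write f(n) = an^2 + bn + c. Substituting each data point gives a linear system:
  a - b + c = 5
  a + b + c = -3
  9a + 3b + c = 29
Solving the system yields a = 5, b = -4, c = -4.
So f(n) = 5n² - 4n - 4.
The constant term is -4.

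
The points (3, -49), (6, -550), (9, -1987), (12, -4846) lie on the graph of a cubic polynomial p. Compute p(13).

Forward differences of the values at x = 3, 6, 9, 12:
  p  : -49  -550  -1987  -4846
  Δ  : -501  -1437  -2859
  Δ^2: -936  -1422
  Δ^3: -486
The third differences are constant, confirming degree 3.
Interpolating (Newton forward form) and evaluating at x = 13 gives p(13) = -6199.

-6199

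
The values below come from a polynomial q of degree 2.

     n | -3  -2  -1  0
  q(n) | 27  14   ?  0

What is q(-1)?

5

On equispaced nodes a degree-2 polynomial has vanishing third forward difference, so
  - q(-3) + 3·q(-2) - 3·q(-1) + q(0) = 0.
Substituting the known values and solving for q(-1):
  -3·q(-1) = -15
  q(-1) = 5.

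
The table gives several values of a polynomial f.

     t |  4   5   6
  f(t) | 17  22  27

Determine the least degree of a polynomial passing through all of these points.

1

Forward differences of the values at t = 4, 5, 6:
  f  : 17  22  27
  Δ  : 5  5
  Δ^2: 0
The first differences are constant (5) and nonzero, while all higher differences vanish, so the minimal degree is 1.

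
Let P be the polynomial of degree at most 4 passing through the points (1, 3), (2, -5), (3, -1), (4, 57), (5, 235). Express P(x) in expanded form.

Using the Lagrange interpolation formula with nodes 1, 2, 3, 4, 5:
  L_0(x) = (x - 2)(x - 3)(x - 4)(x - 5) / 24
  L_1(x) = (x - 1)(x - 3)(x - 4)(x - 5) / -6
  L_2(x) = (x - 1)(x - 2)(x - 4)(x - 5) / 4
  L_3(x) = (x - 1)(x - 2)(x - 3)(x - 5) / -6
  L_4(x) = (x - 1)(x - 2)(x - 3)(x - 4) / 24
Then P(x) = 3·L_0(x) - 5·L_1(x) - 1·L_2(x) + 57·L_3(x) + 235·L_4(x).
Expanding and collecting terms gives P(x) = x^4 - 3x^3 - x^2 + x + 5.
Check: P(1) = 3. ✓

P(x) = x^4 - 3x^3 - x^2 + x + 5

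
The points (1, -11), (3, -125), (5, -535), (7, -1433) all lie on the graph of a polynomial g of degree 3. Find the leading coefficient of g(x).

Write g(x) = ax^3 + bx^2 + cx + d. Substituting each data point gives a linear system:
  a + b + c + d = -11
  27a + 9b + 3c + d = -125
  125a + 25b + 5c + d = -535
  343a + 49b + 7c + d = -1433
Solving the system yields a = -4, b = -1, c = -1, d = -5.
So g(x) = -4x³ - x² - x - 5.
The leading coefficient is -4.

-4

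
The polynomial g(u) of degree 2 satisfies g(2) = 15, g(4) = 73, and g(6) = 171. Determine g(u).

g(u) = 5u^2 - u - 3

Write g(u) = au^2 + bu + c. Substituting each data point gives a linear system:
  4a + 2b + c = 15
  16a + 4b + c = 73
  36a + 6b + c = 171
Solving the system yields a = 5, b = -1, c = -3.
So g(u) = 5u^2 - u - 3.
Check: g(2) = 15. ✓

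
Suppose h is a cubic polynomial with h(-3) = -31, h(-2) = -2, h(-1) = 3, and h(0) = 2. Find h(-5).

Write h(s) = as^3 + bs^2 + cs + d. Substituting each data point gives a linear system:
  -27a + 9b - 3c + d = -31
  -8a + 4b - 2c + d = -2
  -a + b - c + d = 3
  d = 2
Solving the system yields a = 3, b = 6, c = 2, d = 2.
So h(s) = 3s^3 + 6s^2 + 2s + 2.
Then h(-5) = -233.

-233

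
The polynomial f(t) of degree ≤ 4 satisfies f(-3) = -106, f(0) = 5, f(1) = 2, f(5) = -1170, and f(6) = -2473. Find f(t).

f(t) = -2t^4 + 4t^2 - 5t + 5

Write f(t) = at^4 + bt^3 + ct^2 + dt + e. Substituting each data point gives a linear system:
  81a - 27b + 9c - 3d + e = -106
  e = 5
  a + b + c + d + e = 2
  625a + 125b + 25c + 5d + e = -1170
  1296a + 216b + 36c + 6d + e = -2473
Solving the system yields a = -2, b = 0, c = 4, d = -5, e = 5.
So f(t) = -2t^4 + 4t^2 - 5t + 5.
Check: f(6) = -2473. ✓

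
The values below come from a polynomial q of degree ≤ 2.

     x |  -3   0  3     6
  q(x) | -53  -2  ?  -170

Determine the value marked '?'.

The 3 known points determine the degree-2 polynomial uniquely.
Write q(x) = ax^2 + bx + c. Substituting each data point gives a linear system:
  9a - 3b + c = -53
  c = -2
  36a + 6b + c = -170
Solving the system yields a = -5, b = 2, c = -2.
So q(x) = -5x² + 2x - 2.
Then q(3) = -41.

-41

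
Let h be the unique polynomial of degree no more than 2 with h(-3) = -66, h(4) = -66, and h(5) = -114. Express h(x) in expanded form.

h(x) = -6x^2 + 6x + 6

Write h(x) = ax^2 + bx + c. Substituting each data point gives a linear system:
  9a - 3b + c = -66
  16a + 4b + c = -66
  25a + 5b + c = -114
Solving the system yields a = -6, b = 6, c = 6.
So h(x) = -6x^2 + 6x + 6.
Check: h(5) = -114. ✓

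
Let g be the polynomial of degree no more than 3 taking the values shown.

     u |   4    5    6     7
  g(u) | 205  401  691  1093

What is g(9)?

Using the Lagrange interpolation formula with nodes 4, 5, 6, 7:
  L_0(u) = (u - 5)(u - 6)(u - 7) / -6
  L_1(u) = (u - 4)(u - 6)(u - 7) / 2
  L_2(u) = (u - 4)(u - 5)(u - 7) / -2
  L_3(u) = (u - 4)(u - 5)(u - 6) / 6
Then g(u) = 205·L_0(u) + 401·L_1(u) + 691·L_2(u) + 1093·L_3(u).
Expanding and collecting terms gives g(u) = 3u^3 + 2u^2 - 5u + 1.
Evaluating at u = 9: g(9) = 2305.

2305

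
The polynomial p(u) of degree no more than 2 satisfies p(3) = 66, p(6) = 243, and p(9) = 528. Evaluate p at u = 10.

647

Using the Lagrange interpolation formula with nodes 3, 6, 9:
  L_0(u) = (u - 6)(u - 9) / 18
  L_1(u) = (u - 3)(u - 9) / -9
  L_2(u) = (u - 3)(u - 6) / 18
Then p(u) = 66·L_0(u) + 243·L_1(u) + 528·L_2(u).
Expanding and collecting terms gives p(u) = 6u^2 + 5u - 3.
Evaluating at u = 10: p(10) = 647.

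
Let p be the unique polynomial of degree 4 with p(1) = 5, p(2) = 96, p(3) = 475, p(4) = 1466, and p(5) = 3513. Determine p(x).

p(x) = 5x^4 + 4x^3 - 5x^2 + 3x - 2

Using the Lagrange interpolation formula with nodes 1, 2, 3, 4, 5:
  L_0(x) = (x - 2)(x - 3)(x - 4)(x - 5) / 24
  L_1(x) = (x - 1)(x - 3)(x - 4)(x - 5) / -6
  L_2(x) = (x - 1)(x - 2)(x - 4)(x - 5) / 4
  L_3(x) = (x - 1)(x - 2)(x - 3)(x - 5) / -6
  L_4(x) = (x - 1)(x - 2)(x - 3)(x - 4) / 24
Then p(x) = 5·L_0(x) + 96·L_1(x) + 475·L_2(x) + 1466·L_3(x) + 3513·L_4(x).
Expanding and collecting terms gives p(x) = 5x^4 + 4x^3 - 5x^2 + 3x - 2.
Check: p(3) = 475. ✓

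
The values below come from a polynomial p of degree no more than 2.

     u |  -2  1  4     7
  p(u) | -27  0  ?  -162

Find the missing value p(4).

-45

The 3 known points determine the degree-2 polynomial uniquely.
Write p(u) = au^2 + bu + c. Substituting each data point gives a linear system:
  4a - 2b + c = -27
  a + b + c = 0
  49a + 7b + c = -162
Solving the system yields a = -4, b = 5, c = -1.
So p(u) = -4u^2 + 5u - 1.
Then p(4) = -45.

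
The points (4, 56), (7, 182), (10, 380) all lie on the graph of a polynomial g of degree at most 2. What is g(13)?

650

Write g(u) = au^2 + bu + c. Substituting each data point gives a linear system:
  16a + 4b + c = 56
  49a + 7b + c = 182
  100a + 10b + c = 380
Solving the system yields a = 4, b = -2, c = 0.
So g(u) = 4u^2 - 2u.
Then g(13) = 650.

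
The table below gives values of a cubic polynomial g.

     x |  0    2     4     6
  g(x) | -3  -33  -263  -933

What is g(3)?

-108

Using the Lagrange interpolation formula with nodes 0, 2, 4, 6:
  L_0(x) = (x - 2)(x - 4)(x - 6) / -48
  L_1(x) = x(x - 4)(x - 6) / 16
  L_2(x) = x(x - 2)(x - 6) / -16
  L_3(x) = x(x - 2)(x - 4) / 48
Then g(x) = -3·L_0(x) - 33·L_1(x) - 263·L_2(x) - 933·L_3(x).
Expanding and collecting terms gives g(x) = -5x^3 + 5x^2 - 5x - 3.
Evaluating at x = 3: g(3) = -108.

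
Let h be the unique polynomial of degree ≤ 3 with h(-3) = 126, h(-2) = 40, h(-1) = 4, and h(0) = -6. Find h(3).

-120

Write h(u) = au^3 + bu^2 + cu + d. Substituting each data point gives a linear system:
  -27a + 9b - 3c + d = 126
  -8a + 4b - 2c + d = 40
  -a + b - c + d = 4
  d = -6
Solving the system yields a = -4, b = 1, c = -5, d = -6.
So h(u) = -4u³ + u² - 5u - 6.
Then h(3) = -120.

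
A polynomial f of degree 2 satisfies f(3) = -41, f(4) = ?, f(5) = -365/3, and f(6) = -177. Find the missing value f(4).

On equispaced nodes a degree-2 polynomial has vanishing third forward difference, so
  - f(3) + 3·f(4) - 3·f(5) + f(6) = 0.
Substituting the known values and solving for f(4):
  3·f(4) = -229
  f(4) = -229/3.

-229/3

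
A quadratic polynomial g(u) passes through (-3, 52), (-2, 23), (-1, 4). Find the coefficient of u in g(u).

Write g(u) = au^2 + bu + c. Substituting each data point gives a linear system:
  9a - 3b + c = 52
  4a - 2b + c = 23
  a - b + c = 4
Solving the system yields a = 5, b = -4, c = -5.
So g(u) = 5u^2 - 4u - 5.
The coefficient of u is -4.

-4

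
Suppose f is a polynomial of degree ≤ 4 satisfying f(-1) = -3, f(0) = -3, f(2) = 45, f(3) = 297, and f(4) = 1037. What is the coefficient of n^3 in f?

Write f(n) = an^4 + bn^3 + cn^2 + dn + e. Substituting each data point gives a linear system:
  a - b + c - d + e = -3
  e = -3
  16a + 8b + 4c + 2d + e = 45
  81a + 27b + 9c + 3d + e = 297
  256a + 64b + 16c + 4d + e = 1037
Solving the system yields a = 5, b = -3, c = -4, d = 4, e = -3.
So f(n) = 5n^4 - 3n^3 - 4n^2 + 4n - 3.
The coefficient of n^3 is -3.

-3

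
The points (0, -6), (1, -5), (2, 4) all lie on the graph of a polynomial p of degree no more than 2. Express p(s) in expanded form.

p(s) = 4s^2 - 3s - 6

Write p(s) = as^2 + bs + c. Substituting each data point gives a linear system:
  c = -6
  a + b + c = -5
  4a + 2b + c = 4
Solving the system yields a = 4, b = -3, c = -6.
So p(s) = 4s^2 - 3s - 6.
Check: p(0) = -6. ✓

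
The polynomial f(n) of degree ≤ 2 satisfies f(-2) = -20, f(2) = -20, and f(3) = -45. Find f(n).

Using the Lagrange interpolation formula with nodes -2, 2, 3:
  L_0(n) = (n - 2)(n - 3) / 20
  L_1(n) = (n + 2)(n - 3) / -4
  L_2(n) = (n + 2)(n - 2) / 5
Then f(n) = -20·L_0(n) - 20·L_1(n) - 45·L_2(n).
Expanding and collecting terms gives f(n) = -5n².
Check: f(-2) = -20. ✓

f(n) = -5n^2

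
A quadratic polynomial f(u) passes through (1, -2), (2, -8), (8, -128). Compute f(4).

-32

Using the Lagrange interpolation formula with nodes 1, 2, 8:
  L_0(u) = (u - 2)(u - 8) / 7
  L_1(u) = (u - 1)(u - 8) / -6
  L_2(u) = (u - 1)(u - 2) / 42
Then f(u) = -2·L_0(u) - 8·L_1(u) - 128·L_2(u).
Expanding and collecting terms gives f(u) = -2u^2.
Evaluating at u = 4: f(4) = -32.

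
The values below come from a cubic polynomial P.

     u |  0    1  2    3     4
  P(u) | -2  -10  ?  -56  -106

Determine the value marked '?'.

On equispaced nodes a degree-3 polynomial has vanishing fourth forward difference, so
  P(0) - 4·P(1) + 6·P(2) - 4·P(3) + P(4) = 0.
Substituting the known values and solving for P(2):
  6·P(2) = -156
  P(2) = -26.

-26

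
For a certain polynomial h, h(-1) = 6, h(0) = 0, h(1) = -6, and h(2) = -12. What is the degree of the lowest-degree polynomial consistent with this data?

Forward differences of the values at t = -1, 0, 1, 2:
  h  : 6  0  -6  -12
  Δ  : -6  -6  -6
  Δ^2: 0  0
  Δ^3: 0
The first differences are constant (-6) and nonzero, while all higher differences vanish, so the minimal degree is 1.

1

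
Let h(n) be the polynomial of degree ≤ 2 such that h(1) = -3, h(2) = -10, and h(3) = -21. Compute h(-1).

-1

Using the Lagrange interpolation formula with nodes 1, 2, 3:
  L_0(n) = (n - 2)(n - 3) / 2
  L_1(n) = (n - 1)(n - 3) / -1
  L_2(n) = (n - 1)(n - 2) / 2
Then h(n) = -3·L_0(n) - 10·L_1(n) - 21·L_2(n).
Expanding and collecting terms gives h(n) = -2n^2 - n.
Evaluating at n = -1: h(-1) = -1.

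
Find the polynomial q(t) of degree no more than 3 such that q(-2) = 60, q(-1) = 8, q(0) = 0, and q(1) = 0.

Using the Lagrange interpolation formula with nodes -2, -1, 0, 1:
  L_0(t) = (t + 1)t(t - 1) / -6
  L_1(t) = (t + 2)t(t - 1) / 2
  L_2(t) = (t + 2)(t + 1)(t - 1) / -2
  L_3(t) = (t + 2)(t + 1)t / 6
Then q(t) = 60·L_0(t) + 8·L_1(t) + 0·L_2(t) + 0·L_3(t).
Expanding and collecting terms gives q(t) = -6t^3 + 4t^2 + 2t.
Check: q(0) = 0. ✓

q(t) = -6t^3 + 4t^2 + 2t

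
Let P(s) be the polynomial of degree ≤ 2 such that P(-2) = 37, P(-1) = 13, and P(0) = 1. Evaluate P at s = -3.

73

Forward differences of the values at s = -2, -1, 0:
  P  : 37  13  1
  Δ  : -24  -12
  Δ^2: 12
The second differences are constant, confirming degree 2.
Interpolating (Newton forward form) and evaluating at s = -3 gives P(-3) = 73.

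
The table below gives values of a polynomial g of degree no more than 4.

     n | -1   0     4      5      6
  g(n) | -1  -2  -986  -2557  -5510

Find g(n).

g(n) = -5n^4 + 4n^3 + 4n^2 - 6n - 2

Write g(n) = an^4 + bn^3 + cn^2 + dn + e. Substituting each data point gives a linear system:
  a - b + c - d + e = -1
  e = -2
  256a + 64b + 16c + 4d + e = -986
  625a + 125b + 25c + 5d + e = -2557
  1296a + 216b + 36c + 6d + e = -5510
Solving the system yields a = -5, b = 4, c = 4, d = -6, e = -2.
So g(n) = -5n^4 + 4n^3 + 4n^2 - 6n - 2.
Check: g(6) = -5510. ✓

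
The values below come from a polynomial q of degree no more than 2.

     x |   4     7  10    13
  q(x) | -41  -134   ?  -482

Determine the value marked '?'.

The 3 known points determine the degree-2 polynomial uniquely.
Write q(x) = ax^2 + bx + c. Substituting each data point gives a linear system:
  16a + 4b + c = -41
  49a + 7b + c = -134
  169a + 13b + c = -482
Solving the system yields a = -3, b = 2, c = -1.
So q(x) = -3x^2 + 2x - 1.
Then q(10) = -281.

-281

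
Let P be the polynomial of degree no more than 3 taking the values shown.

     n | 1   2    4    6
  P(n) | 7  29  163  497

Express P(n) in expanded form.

P(n) = 2n^3 + n^2 + 5n - 1

Using the Lagrange interpolation formula with nodes 1, 2, 4, 6:
  L_0(n) = (n - 2)(n - 4)(n - 6) / -15
  L_1(n) = (n - 1)(n - 4)(n - 6) / 8
  L_2(n) = (n - 1)(n - 2)(n - 6) / -12
  L_3(n) = (n - 1)(n - 2)(n - 4) / 40
Then P(n) = 7·L_0(n) + 29·L_1(n) + 163·L_2(n) + 497·L_3(n).
Expanding and collecting terms gives P(n) = 2n³ + n² + 5n - 1.
Check: P(1) = 7. ✓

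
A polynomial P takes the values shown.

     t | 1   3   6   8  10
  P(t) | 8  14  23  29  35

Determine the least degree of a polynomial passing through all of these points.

Divided differences on the nodes 1, 3, 6, 8, 10:
  order 0: 8  14  23  29  35
  order 1: 3  3  3  3
  order 2: 0  0  0
  order 3: 0  0
  order 4: 0
The order-1 divided differences are all 3 (nonzero) and every higher order vanishes, so the data lies on a polynomial of degree exactly 1.

1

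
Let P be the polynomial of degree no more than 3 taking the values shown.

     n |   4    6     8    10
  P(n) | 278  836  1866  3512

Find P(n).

Using the Lagrange interpolation formula with nodes 4, 6, 8, 10:
  L_0(n) = (n - 6)(n - 8)(n - 10) / -48
  L_1(n) = (n - 4)(n - 8)(n - 10) / 16
  L_2(n) = (n - 4)(n - 6)(n - 10) / -16
  L_3(n) = (n - 4)(n - 6)(n - 8) / 48
Then P(n) = 278·L_0(n) + 836·L_1(n) + 1866·L_2(n) + 3512·L_3(n).
Expanding and collecting terms gives P(n) = 3n^3 + 5n^2 + n + 2.
Check: P(8) = 1866. ✓

P(n) = 3n^3 + 5n^2 + n + 2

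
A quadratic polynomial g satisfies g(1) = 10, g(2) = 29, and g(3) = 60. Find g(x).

g(x) = 6x^2 + x + 3

Write g(x) = ax^2 + bx + c. Substituting each data point gives a linear system:
  a + b + c = 10
  4a + 2b + c = 29
  9a + 3b + c = 60
Solving the system yields a = 6, b = 1, c = 3.
So g(x) = 6x^2 + x + 3.
Check: g(1) = 10. ✓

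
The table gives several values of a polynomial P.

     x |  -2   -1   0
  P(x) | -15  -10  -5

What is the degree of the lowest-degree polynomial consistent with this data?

Forward differences of the values at x = -2, -1, 0:
  P  : -15  -10  -5
  Δ  : 5  5
  Δ^2: 0
The first differences are constant (5) and nonzero, while all higher differences vanish, so the minimal degree is 1.

1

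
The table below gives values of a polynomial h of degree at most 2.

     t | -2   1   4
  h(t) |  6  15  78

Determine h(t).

h(t) = 3t^2 + 6t + 6

Write h(t) = at^2 + bt + c. Substituting each data point gives a linear system:
  4a - 2b + c = 6
  a + b + c = 15
  16a + 4b + c = 78
Solving the system yields a = 3, b = 6, c = 6.
So h(t) = 3t^2 + 6t + 6.
Check: h(-2) = 6. ✓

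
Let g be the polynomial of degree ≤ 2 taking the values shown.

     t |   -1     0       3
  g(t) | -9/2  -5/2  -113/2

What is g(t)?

g(t) = -5t^2 - 3t - 5/2

Write g(t) = at^2 + bt + c. Substituting each data point gives a linear system:
  a - b + c = -9/2
  c = -5/2
  9a + 3b + c = -113/2
Solving the system yields a = -5, b = -3, c = -5/2.
So g(t) = -5t² - 3t - 5/2.
Check: g(0) = -5/2. ✓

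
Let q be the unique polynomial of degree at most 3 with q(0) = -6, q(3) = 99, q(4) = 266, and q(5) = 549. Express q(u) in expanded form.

Write q(u) = au^3 + bu^2 + cu + d. Substituting each data point gives a linear system:
  d = -6
  27a + 9b + 3c + d = 99
  64a + 16b + 4c + d = 266
  125a + 25b + 5c + d = 549
Solving the system yields a = 5, b = -2, c = -4, d = -6.
So q(u) = 5u^3 - 2u^2 - 4u - 6.
Check: q(3) = 99. ✓

q(u) = 5u^3 - 2u^2 - 4u - 6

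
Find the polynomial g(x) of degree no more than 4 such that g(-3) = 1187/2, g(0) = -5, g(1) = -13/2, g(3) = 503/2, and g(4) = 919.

g(x) = 5x^4 - 6x^3 + (5/2)x^2 - 3x - 5

Write g(x) = ax^4 + bx^3 + cx^2 + dx + e. Substituting each data point gives a linear system:
  81a - 27b + 9c - 3d + e = 1187/2
  e = -5
  a + b + c + d + e = -13/2
  81a + 27b + 9c + 3d + e = 503/2
  256a + 64b + 16c + 4d + e = 919
Solving the system yields a = 5, b = -6, c = 5/2, d = -3, e = -5.
So g(x) = 5x⁴ - 6x³ + (5/2)x² - 3x - 5.
Check: g(3) = 503/2. ✓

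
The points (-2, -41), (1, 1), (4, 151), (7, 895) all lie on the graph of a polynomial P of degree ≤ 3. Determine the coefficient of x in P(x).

Write P(x) = ax^3 + bx^2 + cx + d. Substituting each data point gives a linear system:
  -8a + 4b - 2c + d = -41
  a + b + c + d = 1
  64a + 16b + 4c + d = 151
  343a + 49b + 7c + d = 895
Solving the system yields a = 3, b = -3, c = 2, d = -1.
So P(x) = 3x³ - 3x² + 2x - 1.
The coefficient of x is 2.

2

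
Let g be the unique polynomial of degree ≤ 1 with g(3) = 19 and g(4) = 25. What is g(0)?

Write g(u) = au + b. Substituting each data point gives a linear system:
  3a + b = 19
  4a + b = 25
Solving the system yields a = 6, b = 1.
So g(u) = 6u + 1.
Then g(0) = 1.

1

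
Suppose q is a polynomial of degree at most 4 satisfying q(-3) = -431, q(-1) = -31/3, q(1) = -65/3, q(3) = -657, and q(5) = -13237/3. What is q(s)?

q(s) = -6s^4 - 4s^3 - 6s^2 - (5/3)s - 4

Write q(s) = as^4 + bs^3 + cs^2 + ds + e. Substituting each data point gives a linear system:
  81a - 27b + 9c - 3d + e = -431
  a - b + c - d + e = -31/3
  a + b + c + d + e = -65/3
  81a + 27b + 9c + 3d + e = -657
  625a + 125b + 25c + 5d + e = -13237/3
Solving the system yields a = -6, b = -4, c = -6, d = -5/3, e = -4.
So q(s) = -6s⁴ - 4s³ - 6s² - (5/3)s - 4.
Check: q(-3) = -431. ✓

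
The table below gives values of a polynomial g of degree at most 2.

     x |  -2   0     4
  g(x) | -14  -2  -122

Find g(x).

Write g(x) = ax^2 + bx + c. Substituting each data point gives a linear system:
  4a - 2b + c = -14
  c = -2
  16a + 4b + c = -122
Solving the system yields a = -6, b = -6, c = -2.
So g(x) = -6x² - 6x - 2.
Check: g(0) = -2. ✓

g(x) = -6x^2 - 6x - 2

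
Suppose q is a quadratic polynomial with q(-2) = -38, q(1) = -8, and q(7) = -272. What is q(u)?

Write q(u) = au^2 + bu + c. Substituting each data point gives a linear system:
  4a - 2b + c = -38
  a + b + c = -8
  49a + 7b + c = -272
Solving the system yields a = -6, b = 4, c = -6.
So q(u) = -6u² + 4u - 6.
Check: q(1) = -8. ✓

q(u) = -6u^2 + 4u - 6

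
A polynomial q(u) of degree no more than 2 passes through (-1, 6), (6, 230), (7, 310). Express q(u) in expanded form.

Write q(u) = au^2 + bu + c. Substituting each data point gives a linear system:
  a - b + c = 6
  36a + 6b + c = 230
  49a + 7b + c = 310
Solving the system yields a = 6, b = 2, c = 2.
So q(u) = 6u^2 + 2u + 2.
Check: q(-1) = 6. ✓

q(u) = 6u^2 + 2u + 2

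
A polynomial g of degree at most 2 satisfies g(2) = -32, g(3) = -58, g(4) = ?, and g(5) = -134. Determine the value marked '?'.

The 3 known points determine the degree-2 polynomial uniquely.
Write g(n) = an^2 + bn + c. Substituting each data point gives a linear system:
  4a + 2b + c = -32
  9a + 3b + c = -58
  25a + 5b + c = -134
Solving the system yields a = -4, b = -6, c = -4.
So g(n) = -4n^2 - 6n - 4.
Then g(4) = -92.

-92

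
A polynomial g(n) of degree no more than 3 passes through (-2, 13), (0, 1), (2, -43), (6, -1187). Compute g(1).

-2

Using the Lagrange interpolation formula with nodes -2, 0, 2, 6:
  L_0(n) = n(n - 2)(n - 6) / -64
  L_1(n) = (n + 2)(n - 2)(n - 6) / 24
  L_2(n) = (n + 2)n(n - 6) / -32
  L_3(n) = (n + 2)n(n - 2) / 192
Then g(n) = 13·L_0(n) + 1·L_1(n) - 43·L_2(n) - 1187·L_3(n).
Expanding and collecting terms gives g(n) = -5n³ - 4n² + 6n + 1.
Evaluating at n = 1: g(1) = -2.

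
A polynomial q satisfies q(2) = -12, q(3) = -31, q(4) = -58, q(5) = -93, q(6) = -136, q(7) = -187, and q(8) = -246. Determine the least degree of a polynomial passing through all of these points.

Forward differences of the values at x = 2, 3, 4, 5, 6, 7, 8:
  q  : -12  -31  -58  -93  -136  -187  -246
  Δ  : -19  -27  -35  -43  -51  -59
  Δ^2: -8  -8  -8  -8  -8
  Δ^3: 0  0  0  0
  Δ^4: 0  0  0
  Δ^5: 0  0
  Δ^6: 0
The second differences are constant (-8) and nonzero, while all higher differences vanish, so the minimal degree is 2.

2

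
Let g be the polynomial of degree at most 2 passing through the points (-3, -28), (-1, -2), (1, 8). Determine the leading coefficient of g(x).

Write g(x) = ax^2 + bx + c. Substituting each data point gives a linear system:
  9a - 3b + c = -28
  a - b + c = -2
  a + b + c = 8
Solving the system yields a = -2, b = 5, c = 5.
So g(x) = -2x^2 + 5x + 5.
The leading coefficient is -2.

-2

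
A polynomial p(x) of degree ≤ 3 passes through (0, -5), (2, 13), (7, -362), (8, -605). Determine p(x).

p(x) = -2x^3 + 6x^2 + 5x - 5

Using the Lagrange interpolation formula with nodes 0, 2, 7, 8:
  L_0(x) = (x - 2)(x - 7)(x - 8) / -112
  L_1(x) = x(x - 7)(x - 8) / 60
  L_2(x) = x(x - 2)(x - 8) / -35
  L_3(x) = x(x - 2)(x - 7) / 48
Then p(x) = -5·L_0(x) + 13·L_1(x) - 362·L_2(x) - 605·L_3(x).
Expanding and collecting terms gives p(x) = -2x^3 + 6x^2 + 5x - 5.
Check: p(7) = -362. ✓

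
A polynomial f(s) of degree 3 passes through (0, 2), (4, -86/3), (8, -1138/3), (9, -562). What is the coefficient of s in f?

1/3

Write f(s) = as^3 + bs^2 + cs + d. Substituting each data point gives a linear system:
  d = 2
  64a + 16b + 4c + d = -86/3
  512a + 64b + 8c + d = -1138/3
  729a + 81b + 9c + d = -562
Solving the system yields a = -1, b = 2, c = 1/3, d = 2.
So f(s) = -s^3 + 2s^2 + (1/3)s + 2.
The coefficient of s is 1/3.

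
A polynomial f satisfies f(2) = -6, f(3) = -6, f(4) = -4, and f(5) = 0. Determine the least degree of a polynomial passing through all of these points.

Divided differences on the nodes 2, 3, 4, 5:
  order 0: -6  -6  -4  0
  order 1: 0  2  4
  order 2: 1  1
  order 3: 0
The order-2 divided differences are all 1 (nonzero) and every higher order vanishes, so the data lies on a polynomial of degree exactly 2.

2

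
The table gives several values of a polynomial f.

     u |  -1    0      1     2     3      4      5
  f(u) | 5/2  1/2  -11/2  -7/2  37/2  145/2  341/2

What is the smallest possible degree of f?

3

Forward differences of the values at u = -1, 0, 1, 2, 3, 4, 5:
  f  : 5/2  1/2  -11/2  -7/2  37/2  145/2  341/2
  Δ  : -2  -6  2  22  54  98
  Δ^2: -4  8  20  32  44
  Δ^3: 12  12  12  12
  Δ^4: 0  0  0
  Δ^5: 0  0
  Δ^6: 0
The third differences are constant (12) and nonzero, while all higher differences vanish, so the minimal degree is 3.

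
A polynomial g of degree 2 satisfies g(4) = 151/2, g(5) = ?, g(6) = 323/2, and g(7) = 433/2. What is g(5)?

On equispaced nodes a degree-2 polynomial has vanishing third forward difference, so
  - g(4) + 3·g(5) - 3·g(6) + g(7) = 0.
Substituting the known values and solving for g(5):
  3·g(5) = 687/2
  g(5) = 229/2.

229/2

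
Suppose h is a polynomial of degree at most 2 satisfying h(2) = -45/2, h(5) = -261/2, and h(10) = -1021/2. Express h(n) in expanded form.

Write h(n) = an^2 + bn + c. Substituting each data point gives a linear system:
  4a + 2b + c = -45/2
  25a + 5b + c = -261/2
  100a + 10b + c = -1021/2
Solving the system yields a = -5, b = -1, c = -1/2.
So h(n) = -5n² - n - 1/2.
Check: h(10) = -1021/2. ✓

h(n) = -5n^2 - n - 1/2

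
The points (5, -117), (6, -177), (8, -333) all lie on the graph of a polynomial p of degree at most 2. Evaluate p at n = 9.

-429

Write p(n) = an^2 + bn + c. Substituting each data point gives a linear system:
  25a + 5b + c = -117
  36a + 6b + c = -177
  64a + 8b + c = -333
Solving the system yields a = -6, b = 6, c = 3.
So p(n) = -6n^2 + 6n + 3.
Then p(9) = -429.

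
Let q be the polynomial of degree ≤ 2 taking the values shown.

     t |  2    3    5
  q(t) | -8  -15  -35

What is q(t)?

Write q(t) = at^2 + bt + c. Substituting each data point gives a linear system:
  4a + 2b + c = -8
  9a + 3b + c = -15
  25a + 5b + c = -35
Solving the system yields a = -1, b = -2, c = 0.
So q(t) = -t² - 2t.
Check: q(2) = -8. ✓

q(t) = -t^2 - 2t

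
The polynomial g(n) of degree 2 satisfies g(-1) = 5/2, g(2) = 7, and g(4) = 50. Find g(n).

g(n) = 4n^2 - (5/2)n - 4

Write g(n) = an^2 + bn + c. Substituting each data point gives a linear system:
  a - b + c = 5/2
  4a + 2b + c = 7
  16a + 4b + c = 50
Solving the system yields a = 4, b = -5/2, c = -4.
So g(n) = 4n² - (5/2)n - 4.
Check: g(4) = 50. ✓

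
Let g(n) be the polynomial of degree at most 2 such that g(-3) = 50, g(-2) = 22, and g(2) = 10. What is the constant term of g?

Write g(n) = an^2 + bn + c. Substituting each data point gives a linear system:
  9a - 3b + c = 50
  4a - 2b + c = 22
  4a + 2b + c = 10
Solving the system yields a = 5, b = -3, c = -4.
So g(n) = 5n^2 - 3n - 4.
The constant term is -4.

-4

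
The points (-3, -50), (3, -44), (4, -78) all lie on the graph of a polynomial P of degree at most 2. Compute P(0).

Using the Lagrange interpolation formula with nodes -3, 3, 4:
  L_0(n) = (n - 3)(n - 4) / 42
  L_1(n) = (n + 3)(n - 4) / -6
  L_2(n) = (n + 3)(n - 3) / 7
Then P(n) = -50·L_0(n) - 44·L_1(n) - 78·L_2(n).
Expanding and collecting terms gives P(n) = -5n^2 + n - 2.
Evaluating at n = 0: P(0) = -2.

-2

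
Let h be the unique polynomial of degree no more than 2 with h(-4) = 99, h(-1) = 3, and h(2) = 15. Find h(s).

Using the Lagrange interpolation formula with nodes -4, -1, 2:
  L_0(s) = (s + 1)(s - 2) / 18
  L_1(s) = (s + 4)(s - 2) / -9
  L_2(s) = (s + 4)(s + 1) / 18
Then h(s) = 99·L_0(s) + 3·L_1(s) + 15·L_2(s).
Expanding and collecting terms gives h(s) = 6s^2 - 2s - 5.
Check: h(2) = 15. ✓

h(s) = 6s^2 - 2s - 5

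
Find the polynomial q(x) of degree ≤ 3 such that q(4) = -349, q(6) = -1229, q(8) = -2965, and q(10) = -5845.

Using the Lagrange interpolation formula with nodes 4, 6, 8, 10:
  L_0(x) = (x - 6)(x - 8)(x - 10) / -48
  L_1(x) = (x - 4)(x - 8)(x - 10) / 16
  L_2(x) = (x - 4)(x - 6)(x - 10) / -16
  L_3(x) = (x - 4)(x - 6)(x - 8) / 48
Then q(x) = -349·L_0(x) - 1229·L_1(x) - 2965·L_2(x) - 5845·L_3(x).
Expanding and collecting terms gives q(x) = -6x^3 + x^2 + 6x - 5.
Check: q(4) = -349. ✓

q(x) = -6x^3 + x^2 + 6x - 5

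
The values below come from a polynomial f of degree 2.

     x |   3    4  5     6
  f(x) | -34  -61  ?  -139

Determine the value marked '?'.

-96

The 3 known points determine the degree-2 polynomial uniquely.
Write f(x) = ax^2 + bx + c. Substituting each data point gives a linear system:
  9a + 3b + c = -34
  16a + 4b + c = -61
  36a + 6b + c = -139
Solving the system yields a = -4, b = 1, c = -1.
So f(x) = -4x² + x - 1.
Then f(5) = -96.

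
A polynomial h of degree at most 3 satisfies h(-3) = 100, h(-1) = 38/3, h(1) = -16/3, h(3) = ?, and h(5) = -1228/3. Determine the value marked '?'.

-98

The 4 known points determine the degree-3 polynomial uniquely.
Write h(s) = as^3 + bs^2 + cs + d. Substituting each data point gives a linear system:
  -27a + 9b - 3c + d = 100
  -a + b - c + d = 38/3
  a + b + c + d = -16/3
  125a + 25b + 5c + d = -1228/3
Solving the system yields a = -3, b = -1/3, c = -6, d = 4.
So h(s) = -3s^3 - (1/3)s^2 - 6s + 4.
Then h(3) = -98.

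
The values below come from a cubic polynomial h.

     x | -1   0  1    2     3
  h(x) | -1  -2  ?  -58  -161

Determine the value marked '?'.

The 4 known points determine the degree-3 polynomial uniquely.
Write h(x) = ax^3 + bx^2 + cx + d. Substituting each data point gives a linear system:
  -a + b - c + d = -1
  d = -2
  8a + 4b + 2c + d = -58
  27a + 9b + 3c + d = -161
Solving the system yields a = -4, b = -5, c = -2, d = -2.
So h(x) = -4x^3 - 5x^2 - 2x - 2.
Then h(1) = -13.

-13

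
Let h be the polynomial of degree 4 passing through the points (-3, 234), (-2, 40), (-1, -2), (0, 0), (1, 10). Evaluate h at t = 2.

Using the Lagrange interpolation formula with nodes -3, -2, -1, 0, 1:
  L_0(t) = (t + 2)(t + 1)t(t - 1) / 24
  L_1(t) = (t + 3)(t + 1)t(t - 1) / -6
  L_2(t) = (t + 3)(t + 2)t(t - 1) / 4
  L_3(t) = (t + 3)(t + 2)(t + 1)(t - 1) / -6
  L_4(t) = (t + 3)(t + 2)(t + 1)t / 24
Then h(t) = 234·L_0(t) + 40·L_1(t) - 2·L_2(t) + 0·L_3(t) + 10·L_4(t).
Expanding and collecting terms gives h(t) = 3t^4 + t^2 + 6t.
Evaluating at t = 2: h(2) = 64.

64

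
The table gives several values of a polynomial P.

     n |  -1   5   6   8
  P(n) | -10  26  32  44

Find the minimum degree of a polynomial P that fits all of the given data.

1

Divided differences on the nodes -1, 5, 6, 8:
  order 0: -10  26  32  44
  order 1: 6  6  6
  order 2: 0  0
  order 3: 0
The order-1 divided differences are all 6 (nonzero) and every higher order vanishes, so the data lies on a polynomial of degree exactly 1.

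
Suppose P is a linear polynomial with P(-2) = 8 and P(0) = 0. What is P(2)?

Using the Lagrange interpolation formula with nodes -2, 0:
  L_0(u) = u / -2
  L_1(u) = (u + 2) / 2
Then P(u) = 8·L_0(u) + 0·L_1(u).
Expanding and collecting terms gives P(u) = -4u.
Evaluating at u = 2: P(2) = -8.

-8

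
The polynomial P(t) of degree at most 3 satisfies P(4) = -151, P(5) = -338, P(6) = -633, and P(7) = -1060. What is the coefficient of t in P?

3

Write P(t) = at^3 + bt^2 + ct + d. Substituting each data point gives a linear system:
  64a + 16b + 4c + d = -151
  125a + 25b + 5c + d = -338
  216a + 36b + 6c + d = -633
  343a + 49b + 7c + d = -1060
Solving the system yields a = -4, b = 6, c = 3, d = -3.
So P(t) = -4t³ + 6t² + 3t - 3.
The coefficient of t is 3.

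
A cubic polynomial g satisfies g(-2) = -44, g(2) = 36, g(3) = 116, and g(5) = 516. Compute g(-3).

-124

Using the Lagrange interpolation formula with nodes -2, 2, 3, 5:
  L_0(x) = (x - 2)(x - 3)(x - 5) / -140
  L_1(x) = (x + 2)(x - 3)(x - 5) / 12
  L_2(x) = (x + 2)(x - 2)(x - 5) / -10
  L_3(x) = (x + 2)(x - 2)(x - 3) / 42
Then g(x) = -44·L_0(x) + 36·L_1(x) + 116·L_2(x) + 516·L_3(x).
Expanding and collecting terms gives g(x) = 4x³ + 4x - 4.
Evaluating at x = -3: g(-3) = -124.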